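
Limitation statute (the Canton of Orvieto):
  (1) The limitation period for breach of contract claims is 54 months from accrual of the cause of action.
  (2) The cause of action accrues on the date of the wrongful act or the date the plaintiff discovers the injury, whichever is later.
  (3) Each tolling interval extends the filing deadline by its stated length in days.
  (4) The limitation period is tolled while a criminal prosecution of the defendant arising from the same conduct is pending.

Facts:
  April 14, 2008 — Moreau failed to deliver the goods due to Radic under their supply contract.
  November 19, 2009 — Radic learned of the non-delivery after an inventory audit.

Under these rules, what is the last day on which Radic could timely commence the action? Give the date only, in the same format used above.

May 19, 2014

Because discovery on November 19, 2009 post-dates the April 14, 2008 act, accrual under the later-of rule falls on November 19, 2009.
Adding the 54 months base period to November 19, 2009 gives a deadline of May 19, 2014, before any tolling.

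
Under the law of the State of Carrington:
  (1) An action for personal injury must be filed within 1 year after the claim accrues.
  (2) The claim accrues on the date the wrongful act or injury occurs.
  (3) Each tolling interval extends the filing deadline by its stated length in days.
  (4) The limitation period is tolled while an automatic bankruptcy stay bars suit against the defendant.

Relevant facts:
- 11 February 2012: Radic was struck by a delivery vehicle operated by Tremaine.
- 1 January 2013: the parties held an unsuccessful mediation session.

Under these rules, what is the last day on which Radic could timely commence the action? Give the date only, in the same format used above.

11 February 2013

The claim accrued on 11 February 2012, when the wrongful act occurred.
The untolled deadline — 1 year after 11 February 2012 — is 11 February 2013.
Nothing else in the chronology tolls or restarts the period.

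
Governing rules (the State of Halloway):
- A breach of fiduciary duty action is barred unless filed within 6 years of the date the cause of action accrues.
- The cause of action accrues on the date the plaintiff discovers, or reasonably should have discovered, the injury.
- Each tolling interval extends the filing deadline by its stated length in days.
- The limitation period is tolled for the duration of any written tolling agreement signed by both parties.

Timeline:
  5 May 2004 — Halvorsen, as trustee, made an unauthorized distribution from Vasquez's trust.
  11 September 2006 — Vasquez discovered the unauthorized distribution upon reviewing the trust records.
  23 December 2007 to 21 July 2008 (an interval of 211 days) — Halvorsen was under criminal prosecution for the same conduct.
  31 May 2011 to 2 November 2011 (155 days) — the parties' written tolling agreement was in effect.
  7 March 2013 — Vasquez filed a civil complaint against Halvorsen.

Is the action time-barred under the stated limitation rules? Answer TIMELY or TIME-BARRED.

TIME-BARRED

Accrual is tied to discovery, so the period began on 11 September 2006 rather than on 5 May 2004 when the act occurred.
Adding the 6 years base period to 11 September 2006 gives a deadline of 11 September 2012, before any tolling.
The period was tolled for 155 days by the written tolling agreement (31 May 2011 to 2 November 2011), pushing the deadline to 13 February 2013.
No stated provision tolls the period for a criminal prosecution, so the interval from 23 December 2007 to 21 July 2008 has no effect on the deadline.
Filing on 7 March 2013 missed the 13 February 2013 deadline — the action is time-barred.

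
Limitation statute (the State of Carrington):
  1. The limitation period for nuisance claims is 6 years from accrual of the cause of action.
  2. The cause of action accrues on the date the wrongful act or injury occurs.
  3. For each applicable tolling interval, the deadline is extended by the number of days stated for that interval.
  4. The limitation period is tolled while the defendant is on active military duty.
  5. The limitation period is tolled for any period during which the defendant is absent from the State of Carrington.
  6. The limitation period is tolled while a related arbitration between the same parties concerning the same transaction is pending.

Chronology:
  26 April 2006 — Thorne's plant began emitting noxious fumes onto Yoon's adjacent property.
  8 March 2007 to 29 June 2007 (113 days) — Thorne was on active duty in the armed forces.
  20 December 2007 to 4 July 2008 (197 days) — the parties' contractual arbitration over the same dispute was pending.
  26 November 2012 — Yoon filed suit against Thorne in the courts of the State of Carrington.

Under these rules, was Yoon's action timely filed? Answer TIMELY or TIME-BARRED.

The limitation period began to run on 26 April 2006.
Adding the 6 years base period to 26 April 2006 gives a deadline of 26 April 2012, before any tolling.
Because the defendant's active military service ran from 8 March 2007 to 29 June 2007, the deadline is extended by 113 days to 17 August 2012.
The period was tolled for 197 days by the pending related arbitration (20 December 2007 to 4 July 2008), pushing the deadline to 2 March 2013.
Filing on 26 November 2012 beat the 2 March 2013 deadline — the action is timely.

TIMELY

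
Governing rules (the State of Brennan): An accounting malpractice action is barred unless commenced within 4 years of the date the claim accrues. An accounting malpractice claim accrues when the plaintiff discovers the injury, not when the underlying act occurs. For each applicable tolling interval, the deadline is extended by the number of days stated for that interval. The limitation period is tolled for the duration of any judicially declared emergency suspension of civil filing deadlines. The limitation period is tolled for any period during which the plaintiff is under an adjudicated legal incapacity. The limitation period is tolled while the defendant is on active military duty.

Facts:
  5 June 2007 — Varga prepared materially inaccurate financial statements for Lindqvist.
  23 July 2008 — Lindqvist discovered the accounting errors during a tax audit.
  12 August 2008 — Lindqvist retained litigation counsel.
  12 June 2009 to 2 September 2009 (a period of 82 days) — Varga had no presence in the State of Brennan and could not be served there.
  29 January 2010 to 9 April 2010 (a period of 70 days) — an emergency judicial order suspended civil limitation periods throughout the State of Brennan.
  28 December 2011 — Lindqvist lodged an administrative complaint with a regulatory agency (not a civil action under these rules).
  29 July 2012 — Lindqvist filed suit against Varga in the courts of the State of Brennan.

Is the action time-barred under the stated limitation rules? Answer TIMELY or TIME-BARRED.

TIMELY

Accrual is tied to discovery, so the period began on 23 July 2008 rather than on 5 June 2007 when the act occurred.
Adding the 4 years base period to 23 July 2008 gives a deadline of 23 July 2012, before any tolling.
The emergency suspension of filing deadlines from 29 January 2010 to 9 April 2010 tolled the period for 70 days, extending the deadline to 1 October 2012.
Although the defendant's absence ran from 12 June 2009 to 2 September 2009, the stated rules do not make that a tolling event, so it is disregarded.
None of the other events listed affects the running of the period under the stated rules.
The 29 July 2012 filing precedes the 1 October 2012 deadline; the claim is timely.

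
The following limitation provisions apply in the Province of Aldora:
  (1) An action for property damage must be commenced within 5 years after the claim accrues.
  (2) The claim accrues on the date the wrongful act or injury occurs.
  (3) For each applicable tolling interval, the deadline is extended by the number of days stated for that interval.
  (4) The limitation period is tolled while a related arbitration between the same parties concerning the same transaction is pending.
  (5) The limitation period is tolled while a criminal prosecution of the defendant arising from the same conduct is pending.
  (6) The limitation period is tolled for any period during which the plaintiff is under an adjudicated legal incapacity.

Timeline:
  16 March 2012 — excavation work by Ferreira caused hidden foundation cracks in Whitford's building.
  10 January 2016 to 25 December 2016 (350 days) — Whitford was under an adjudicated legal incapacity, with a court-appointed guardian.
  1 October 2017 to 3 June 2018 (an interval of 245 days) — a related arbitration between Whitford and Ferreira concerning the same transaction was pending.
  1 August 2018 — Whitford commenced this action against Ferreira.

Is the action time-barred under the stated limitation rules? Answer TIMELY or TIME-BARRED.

The limitation period began to run on 16 March 2012.
5 years from 16 March 2012 is 16 March 2017.
The period was tolled for 350 days by the plaintiff's legal incapacity (10 January 2016 to 25 December 2016), pushing the deadline to 1 March 2018.
The period was tolled for 245 days by the pending related arbitration (1 October 2017 to 3 June 2018), pushing the deadline to 1 November 2018.
Filing on 1 August 2018 beat the 1 November 2018 deadline — the action is timely.

TIMELY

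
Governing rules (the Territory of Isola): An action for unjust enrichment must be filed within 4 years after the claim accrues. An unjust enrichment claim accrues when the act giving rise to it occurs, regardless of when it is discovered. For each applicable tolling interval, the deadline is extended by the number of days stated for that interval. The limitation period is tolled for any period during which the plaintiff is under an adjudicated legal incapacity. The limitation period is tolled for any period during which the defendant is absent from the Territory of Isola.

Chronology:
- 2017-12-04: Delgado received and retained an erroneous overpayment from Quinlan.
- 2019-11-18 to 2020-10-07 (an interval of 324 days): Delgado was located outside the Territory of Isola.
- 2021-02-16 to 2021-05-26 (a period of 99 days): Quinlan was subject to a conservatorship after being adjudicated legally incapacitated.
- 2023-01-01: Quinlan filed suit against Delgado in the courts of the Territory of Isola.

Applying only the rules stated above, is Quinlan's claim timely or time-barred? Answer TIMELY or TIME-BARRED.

The limitation period began to run on 2017-12-04.
Adding the 4 years base period to 2017-12-04 gives a deadline of 2021-12-04, before any tolling.
The period was tolled for 324 days by the defendant's absence from the jurisdiction (2019-11-18 to 2020-10-07), pushing the deadline to 2022-10-24.
The period was tolled for 99 days by the plaintiff's legal incapacity (2021-02-16 to 2021-05-26), pushing the deadline to 2023-01-31.
Filing on 2023-01-01 beat the 2023-01-31 deadline — the action is timely.

TIMELY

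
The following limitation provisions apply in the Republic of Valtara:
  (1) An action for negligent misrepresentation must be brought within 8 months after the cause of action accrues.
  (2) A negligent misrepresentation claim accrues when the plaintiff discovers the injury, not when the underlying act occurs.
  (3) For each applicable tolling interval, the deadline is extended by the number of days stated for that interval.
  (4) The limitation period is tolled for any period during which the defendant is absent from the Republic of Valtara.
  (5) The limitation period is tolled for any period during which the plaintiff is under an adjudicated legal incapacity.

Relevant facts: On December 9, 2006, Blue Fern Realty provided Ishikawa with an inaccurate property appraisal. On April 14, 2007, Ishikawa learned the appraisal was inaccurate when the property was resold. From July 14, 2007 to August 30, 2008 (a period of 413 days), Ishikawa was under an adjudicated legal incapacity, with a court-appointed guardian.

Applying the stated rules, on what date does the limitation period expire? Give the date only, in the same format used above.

January 30, 2009

Under the discovery rule, the claim accrued on April 14, 2007, when Ishikawa discovered the injury — not on the December 9, 2006 date of the underlying act.
8 months from April 14, 2007 is December 14, 2007.
Because the plaintiff's legal incapacity ran from July 14, 2007 to August 30, 2008, the deadline is extended by 413 days to January 30, 2009.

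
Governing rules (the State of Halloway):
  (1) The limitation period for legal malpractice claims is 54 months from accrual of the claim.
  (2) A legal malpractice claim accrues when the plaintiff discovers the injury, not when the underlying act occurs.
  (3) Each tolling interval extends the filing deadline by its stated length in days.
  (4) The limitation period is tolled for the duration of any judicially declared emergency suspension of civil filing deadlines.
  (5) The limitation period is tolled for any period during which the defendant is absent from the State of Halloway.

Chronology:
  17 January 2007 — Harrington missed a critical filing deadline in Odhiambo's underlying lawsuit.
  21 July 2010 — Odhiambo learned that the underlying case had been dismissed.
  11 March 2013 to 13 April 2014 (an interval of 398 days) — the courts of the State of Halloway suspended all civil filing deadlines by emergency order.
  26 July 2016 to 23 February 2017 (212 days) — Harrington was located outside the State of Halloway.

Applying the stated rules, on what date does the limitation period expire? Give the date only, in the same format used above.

Under the discovery rule, the claim accrued on 21 July 2010, when Odhiambo discovered the injury — not on the 17 January 2007 date of the underlying act.
Adding the 54 months base period to 21 July 2010 gives a deadline of 21 January 2015, before any tolling.
The period was tolled for 398 days by the emergency suspension of filing deadlines (11 March 2013 to 13 April 2014), pushing the deadline to 23 February 2016.
The defendant's absence from the jurisdiction from 26 July 2016 to 23 February 2017 began after the period had already run on 23 February 2016, so it has no tolling effect.

23 February 2016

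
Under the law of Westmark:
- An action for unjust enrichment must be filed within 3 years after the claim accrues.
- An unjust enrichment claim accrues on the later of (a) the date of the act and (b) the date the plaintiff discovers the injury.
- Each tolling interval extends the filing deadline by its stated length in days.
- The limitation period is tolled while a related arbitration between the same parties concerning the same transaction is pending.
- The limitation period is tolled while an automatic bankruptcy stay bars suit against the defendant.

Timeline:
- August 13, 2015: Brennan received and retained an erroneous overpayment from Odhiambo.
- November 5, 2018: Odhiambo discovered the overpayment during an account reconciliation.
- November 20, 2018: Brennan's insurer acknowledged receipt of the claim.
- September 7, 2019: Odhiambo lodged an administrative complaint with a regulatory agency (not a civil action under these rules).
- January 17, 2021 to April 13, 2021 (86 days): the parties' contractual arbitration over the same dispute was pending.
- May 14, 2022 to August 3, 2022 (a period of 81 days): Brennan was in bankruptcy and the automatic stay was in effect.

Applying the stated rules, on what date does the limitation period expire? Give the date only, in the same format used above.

Taking the later of the act (August 13, 2015) and discovery (November 5, 2018), the claim accrued on November 5, 2018.
Adding the 3 years base period to November 5, 2018 gives a deadline of November 5, 2021, before any tolling.
The period was tolled for 86 days by the pending related arbitration (January 17, 2021 to April 13, 2021), pushing the deadline to January 30, 2022.
By the time the automatic bankruptcy stay began on May 14, 2022, the limitation period had already expired on January 30, 2022; that interval cannot revive it.
The other events in the timeline have no effect on the limitation period under the stated rules.

January 30, 2022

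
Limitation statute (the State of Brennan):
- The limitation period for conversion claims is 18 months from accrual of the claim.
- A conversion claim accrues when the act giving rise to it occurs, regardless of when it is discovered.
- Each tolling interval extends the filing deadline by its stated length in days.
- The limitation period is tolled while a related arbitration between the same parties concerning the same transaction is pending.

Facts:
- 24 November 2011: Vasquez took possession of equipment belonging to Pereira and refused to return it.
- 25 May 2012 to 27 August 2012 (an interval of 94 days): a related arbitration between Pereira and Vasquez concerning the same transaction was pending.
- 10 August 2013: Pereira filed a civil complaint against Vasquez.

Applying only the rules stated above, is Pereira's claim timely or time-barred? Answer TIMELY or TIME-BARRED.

The claim accrued on 24 November 2011, the date of the act.
Adding the 18 months base period to 24 November 2011 gives a deadline of 24 May 2013, before any tolling.
Because the pending related arbitration ran from 25 May 2012 to 27 August 2012, the deadline is extended by 94 days to 26 August 2013.
Filing on 10 August 2013 beat the 26 August 2013 deadline — the action is timely.

TIMELY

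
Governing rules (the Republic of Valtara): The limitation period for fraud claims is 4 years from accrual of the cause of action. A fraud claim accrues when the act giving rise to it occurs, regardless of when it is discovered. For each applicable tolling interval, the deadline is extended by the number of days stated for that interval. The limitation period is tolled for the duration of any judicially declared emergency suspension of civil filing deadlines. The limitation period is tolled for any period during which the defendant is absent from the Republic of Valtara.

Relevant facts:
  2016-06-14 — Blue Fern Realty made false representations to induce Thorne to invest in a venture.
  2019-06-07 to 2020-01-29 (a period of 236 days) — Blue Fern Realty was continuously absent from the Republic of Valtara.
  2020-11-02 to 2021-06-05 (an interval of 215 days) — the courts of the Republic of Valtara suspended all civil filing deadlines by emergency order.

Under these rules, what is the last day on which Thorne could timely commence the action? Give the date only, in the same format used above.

The claim accrued on 2016-06-14, when the wrongful act occurred.
4 years from 2016-06-14 is 2020-06-14.
Because the defendant's absence from the jurisdiction ran from 2019-06-07 to 2020-01-29, the deadline is extended by 236 days to 2021-02-05.
The period was tolled for 215 days by the emergency suspension of filing deadlines (2020-11-02 to 2021-06-05), pushing the deadline to 2021-09-08.

2021-09-08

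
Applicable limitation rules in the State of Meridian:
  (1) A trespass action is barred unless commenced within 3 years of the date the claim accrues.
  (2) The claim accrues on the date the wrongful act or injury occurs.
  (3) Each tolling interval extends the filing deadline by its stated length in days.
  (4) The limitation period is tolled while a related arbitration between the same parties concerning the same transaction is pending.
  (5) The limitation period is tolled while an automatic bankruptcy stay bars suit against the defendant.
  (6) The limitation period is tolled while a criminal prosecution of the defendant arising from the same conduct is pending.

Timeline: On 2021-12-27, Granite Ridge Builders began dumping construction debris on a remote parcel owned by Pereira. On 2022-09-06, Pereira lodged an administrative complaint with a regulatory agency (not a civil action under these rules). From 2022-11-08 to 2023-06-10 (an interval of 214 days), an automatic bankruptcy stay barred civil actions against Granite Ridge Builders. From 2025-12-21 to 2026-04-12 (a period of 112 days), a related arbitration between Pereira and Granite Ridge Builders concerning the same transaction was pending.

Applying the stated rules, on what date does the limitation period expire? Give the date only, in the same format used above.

2025-07-29

The claim accrued on 2021-12-27, the date of the act.
Adding the 3 years base period to 2021-12-27 gives a deadline of 2024-12-27, before any tolling.
The period was tolled for 214 days by the automatic bankruptcy stay (2022-11-08 to 2023-06-10), pushing the deadline to 2025-07-29.
The pending related arbitration starting 2025-12-21 came too late — the period had run on 2025-07-29 — and so does not extend the deadline.
None of the other events listed affects the running of the period under the stated rules.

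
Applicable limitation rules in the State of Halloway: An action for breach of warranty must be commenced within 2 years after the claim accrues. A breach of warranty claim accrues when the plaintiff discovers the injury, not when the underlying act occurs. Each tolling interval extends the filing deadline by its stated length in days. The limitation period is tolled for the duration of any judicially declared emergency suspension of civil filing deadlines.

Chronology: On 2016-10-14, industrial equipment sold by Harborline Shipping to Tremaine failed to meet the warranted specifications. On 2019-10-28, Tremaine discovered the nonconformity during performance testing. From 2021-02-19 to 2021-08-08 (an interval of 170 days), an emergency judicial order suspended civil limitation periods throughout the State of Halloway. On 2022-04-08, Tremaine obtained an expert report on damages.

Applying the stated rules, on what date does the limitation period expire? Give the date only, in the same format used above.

Accrual is tied to discovery, so the period began on 2019-10-28 rather than on 2016-10-14 when the act occurred.
Adding the 2 years base period to 2019-10-28 gives a deadline of 2021-10-28, before any tolling.
Because the emergency suspension of filing deadlines ran from 2021-02-19 to 2021-08-08, the deadline is extended by 170 days to 2022-04-16.
Nothing else in the chronology tolls or restarts the period.

2022-04-16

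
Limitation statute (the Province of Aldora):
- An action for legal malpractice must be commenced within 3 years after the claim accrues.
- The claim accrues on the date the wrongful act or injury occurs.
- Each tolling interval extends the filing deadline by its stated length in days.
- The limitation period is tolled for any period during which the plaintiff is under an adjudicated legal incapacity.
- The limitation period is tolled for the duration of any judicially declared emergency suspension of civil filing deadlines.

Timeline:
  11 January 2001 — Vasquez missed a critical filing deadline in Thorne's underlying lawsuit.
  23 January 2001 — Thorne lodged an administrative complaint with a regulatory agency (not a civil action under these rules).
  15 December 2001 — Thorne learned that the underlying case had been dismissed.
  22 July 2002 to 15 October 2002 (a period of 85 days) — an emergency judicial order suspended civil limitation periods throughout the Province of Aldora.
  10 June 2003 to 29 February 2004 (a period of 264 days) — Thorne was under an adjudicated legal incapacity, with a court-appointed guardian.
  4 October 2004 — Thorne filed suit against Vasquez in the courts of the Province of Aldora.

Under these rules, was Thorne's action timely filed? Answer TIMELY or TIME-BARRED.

Because the rule ties accrual to occurrence, the claim accrued on 11 January 2001, not on the 15 December 2001 discovery date.
The untolled deadline — 3 years after 11 January 2001 — is 11 January 2004.
Because the emergency suspension of filing deadlines ran from 22 July 2002 to 15 October 2002, the deadline is extended by 85 days to 5 April 2004.
The plaintiff's legal incapacity from 10 June 2003 to 29 February 2004 tolled the period for 264 days, extending the deadline to 25 December 2004.
Nothing else in the chronology tolls or restarts the period.
Filing on 4 October 2004 beat the 25 December 2004 deadline — the action is timely.

TIMELY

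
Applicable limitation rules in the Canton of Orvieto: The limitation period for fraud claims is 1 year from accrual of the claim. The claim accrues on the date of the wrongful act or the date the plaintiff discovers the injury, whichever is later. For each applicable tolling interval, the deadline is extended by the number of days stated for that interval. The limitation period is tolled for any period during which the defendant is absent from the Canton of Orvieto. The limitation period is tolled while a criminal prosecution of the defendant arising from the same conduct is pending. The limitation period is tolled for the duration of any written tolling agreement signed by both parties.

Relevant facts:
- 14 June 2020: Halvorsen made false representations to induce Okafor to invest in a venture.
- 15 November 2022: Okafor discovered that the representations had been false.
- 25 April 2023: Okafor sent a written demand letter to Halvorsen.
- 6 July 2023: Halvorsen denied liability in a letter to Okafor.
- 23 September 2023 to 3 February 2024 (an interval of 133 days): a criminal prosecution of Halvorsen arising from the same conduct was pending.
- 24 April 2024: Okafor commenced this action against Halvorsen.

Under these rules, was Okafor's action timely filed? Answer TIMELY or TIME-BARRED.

Taking the later of the act (14 June 2020) and discovery (15 November 2022), the claim accrued on 15 November 2022.
Adding the 1 year base period to 15 November 2022 gives a deadline of 15 November 2023, before any tolling.
The period was tolled for 133 days by the pending criminal prosecution (23 September 2023 to 3 February 2024), pushing the deadline to 27 March 2024.
Nothing else in the chronology tolls or restarts the period.
Filing on 24 April 2024 missed the 27 March 2024 deadline — the action is time-barred.

TIME-BARRED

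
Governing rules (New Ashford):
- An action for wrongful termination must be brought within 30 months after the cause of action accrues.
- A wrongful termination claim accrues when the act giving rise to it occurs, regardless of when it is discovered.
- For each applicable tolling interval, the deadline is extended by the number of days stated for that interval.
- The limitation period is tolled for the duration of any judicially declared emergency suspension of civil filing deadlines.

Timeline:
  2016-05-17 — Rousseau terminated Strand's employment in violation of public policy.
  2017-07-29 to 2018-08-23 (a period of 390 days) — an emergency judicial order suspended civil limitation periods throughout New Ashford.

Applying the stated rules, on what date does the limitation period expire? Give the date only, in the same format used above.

The limitation period began to run on 2016-05-17.
The untolled deadline — 30 months after 2016-05-17 — is 2018-11-17.
The period was tolled for 390 days by the emergency suspension of filing deadlines (2017-07-29 to 2018-08-23), pushing the deadline to 2019-12-12.

2019-12-12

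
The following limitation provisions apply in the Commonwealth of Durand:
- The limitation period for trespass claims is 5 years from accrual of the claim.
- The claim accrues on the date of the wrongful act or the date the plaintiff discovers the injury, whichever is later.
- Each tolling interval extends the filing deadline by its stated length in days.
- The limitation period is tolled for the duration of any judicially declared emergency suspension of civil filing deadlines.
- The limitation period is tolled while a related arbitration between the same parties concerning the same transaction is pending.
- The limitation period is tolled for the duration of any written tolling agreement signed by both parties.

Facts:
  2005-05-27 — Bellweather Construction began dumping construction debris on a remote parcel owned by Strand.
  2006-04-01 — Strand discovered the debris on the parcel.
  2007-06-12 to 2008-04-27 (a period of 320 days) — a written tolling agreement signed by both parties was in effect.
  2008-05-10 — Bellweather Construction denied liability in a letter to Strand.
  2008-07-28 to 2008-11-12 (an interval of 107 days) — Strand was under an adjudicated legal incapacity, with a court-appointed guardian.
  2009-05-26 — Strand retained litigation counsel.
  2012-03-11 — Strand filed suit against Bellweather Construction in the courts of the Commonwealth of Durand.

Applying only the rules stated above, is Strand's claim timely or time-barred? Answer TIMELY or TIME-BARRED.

TIME-BARRED

Because discovery on 2006-04-01 post-dates the 2005-05-27 act, accrual under the later-of rule falls on 2006-04-01.
5 years from 2006-04-01 is 2011-04-01.
Because the written tolling agreement ran from 2007-06-12 to 2008-04-27, the deadline is extended by 320 days to 2012-02-15.
Although the plaintiff's incapacity ran from 2008-07-28 to 2008-11-12, the stated rules do not make that a tolling event, so it is disregarded.
The other events in the timeline have no effect on the limitation period under the stated rules.
The 2012-03-11 filing falls after the 2012-02-15 deadline; the claim is time-barred.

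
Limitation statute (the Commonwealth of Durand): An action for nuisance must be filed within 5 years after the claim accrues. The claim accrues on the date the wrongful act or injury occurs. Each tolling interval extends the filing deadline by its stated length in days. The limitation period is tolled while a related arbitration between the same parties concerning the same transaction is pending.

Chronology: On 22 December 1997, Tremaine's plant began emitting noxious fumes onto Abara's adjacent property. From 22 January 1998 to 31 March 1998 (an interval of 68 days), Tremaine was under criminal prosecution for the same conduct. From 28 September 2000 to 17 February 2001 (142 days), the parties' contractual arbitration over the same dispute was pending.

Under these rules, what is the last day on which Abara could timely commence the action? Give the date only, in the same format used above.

13 May 2003

The limitation period began to run on 22 December 1997.
Adding the 5 years base period to 22 December 1997 gives a deadline of 22 December 2002, before any tolling.
The period was tolled for 142 days by the pending related arbitration (28 September 2000 to 17 February 2001), pushing the deadline to 13 May 2003.
No stated provision tolls the period for a criminal prosecution, so the interval from 22 January 1998 to 31 March 1998 has no effect on the deadline.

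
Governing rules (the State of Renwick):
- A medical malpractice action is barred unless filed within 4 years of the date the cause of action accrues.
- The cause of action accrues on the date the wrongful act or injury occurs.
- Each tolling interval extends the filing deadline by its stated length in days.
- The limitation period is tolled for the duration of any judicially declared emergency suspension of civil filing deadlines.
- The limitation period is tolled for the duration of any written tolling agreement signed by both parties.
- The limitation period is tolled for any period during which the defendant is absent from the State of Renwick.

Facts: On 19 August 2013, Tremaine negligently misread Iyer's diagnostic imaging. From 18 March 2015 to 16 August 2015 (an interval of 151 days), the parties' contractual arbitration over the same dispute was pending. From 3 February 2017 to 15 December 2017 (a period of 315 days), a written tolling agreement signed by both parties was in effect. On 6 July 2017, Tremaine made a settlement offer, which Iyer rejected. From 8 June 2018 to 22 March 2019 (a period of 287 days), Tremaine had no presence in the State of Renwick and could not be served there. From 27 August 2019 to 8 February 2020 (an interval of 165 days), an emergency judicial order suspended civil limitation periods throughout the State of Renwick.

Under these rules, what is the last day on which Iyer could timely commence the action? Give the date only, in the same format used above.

The claim accrued on 19 August 2013, when the wrongful act occurred.
Adding the 4 years base period to 19 August 2013 gives a deadline of 19 August 2017, before any tolling.
The written tolling agreement from 3 February 2017 to 15 December 2017 tolled the period for 315 days, extending the deadline to 30 June 2018.
The period was tolled for 287 days by the defendant's absence from the jurisdiction (8 June 2018 to 22 March 2019), pushing the deadline to 13 April 2019.
The emergency suspension of filing deadlines starting 27 August 2019 came too late — the period had run on 13 April 2019 — and so does not extend the deadline.
Although a pending arbitration ran from 18 March 2015 to 16 August 2015, the stated rules do not make that a tolling event, so it is disregarded.
Nothing else in the chronology tolls or restarts the period.

13 April 2019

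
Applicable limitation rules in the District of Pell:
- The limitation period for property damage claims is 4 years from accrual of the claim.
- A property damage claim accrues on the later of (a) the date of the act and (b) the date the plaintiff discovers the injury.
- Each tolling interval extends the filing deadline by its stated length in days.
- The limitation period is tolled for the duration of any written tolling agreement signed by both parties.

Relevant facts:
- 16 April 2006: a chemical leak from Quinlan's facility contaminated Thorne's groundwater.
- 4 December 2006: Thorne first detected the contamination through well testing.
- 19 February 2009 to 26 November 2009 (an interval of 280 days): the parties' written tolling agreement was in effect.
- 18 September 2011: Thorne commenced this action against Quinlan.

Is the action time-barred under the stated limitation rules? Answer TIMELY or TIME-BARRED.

Taking the later of the act (16 April 2006) and discovery (4 December 2006), the claim accrued on 4 December 2006.
The untolled deadline — 4 years after 4 December 2006 — is 4 December 2010.
Because the written tolling agreement ran from 19 February 2009 to 26 November 2009, the deadline is extended by 280 days to 10 September 2011.
The 18 September 2011 filing falls after the 10 September 2011 deadline; the claim is time-barred.

TIME-BARRED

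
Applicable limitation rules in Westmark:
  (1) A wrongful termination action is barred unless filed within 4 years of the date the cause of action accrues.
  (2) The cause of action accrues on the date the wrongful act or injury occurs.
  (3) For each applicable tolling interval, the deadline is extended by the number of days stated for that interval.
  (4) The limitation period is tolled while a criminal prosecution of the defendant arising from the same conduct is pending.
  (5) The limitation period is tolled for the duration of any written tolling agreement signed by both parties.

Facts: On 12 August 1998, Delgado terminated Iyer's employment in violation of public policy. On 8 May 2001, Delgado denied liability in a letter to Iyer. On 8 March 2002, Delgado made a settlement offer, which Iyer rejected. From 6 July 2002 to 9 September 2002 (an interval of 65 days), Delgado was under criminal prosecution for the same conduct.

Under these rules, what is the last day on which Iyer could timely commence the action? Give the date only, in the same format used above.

16 October 2002

The limitation period began to run on 12 August 1998.
The untolled deadline — 4 years after 12 August 1998 — is 12 August 2002.
The period was tolled for 65 days by the pending criminal prosecution (6 July 2002 to 9 September 2002), pushing the deadline to 16 October 2002.
The other events in the timeline have no effect on the limitation period under the stated rules.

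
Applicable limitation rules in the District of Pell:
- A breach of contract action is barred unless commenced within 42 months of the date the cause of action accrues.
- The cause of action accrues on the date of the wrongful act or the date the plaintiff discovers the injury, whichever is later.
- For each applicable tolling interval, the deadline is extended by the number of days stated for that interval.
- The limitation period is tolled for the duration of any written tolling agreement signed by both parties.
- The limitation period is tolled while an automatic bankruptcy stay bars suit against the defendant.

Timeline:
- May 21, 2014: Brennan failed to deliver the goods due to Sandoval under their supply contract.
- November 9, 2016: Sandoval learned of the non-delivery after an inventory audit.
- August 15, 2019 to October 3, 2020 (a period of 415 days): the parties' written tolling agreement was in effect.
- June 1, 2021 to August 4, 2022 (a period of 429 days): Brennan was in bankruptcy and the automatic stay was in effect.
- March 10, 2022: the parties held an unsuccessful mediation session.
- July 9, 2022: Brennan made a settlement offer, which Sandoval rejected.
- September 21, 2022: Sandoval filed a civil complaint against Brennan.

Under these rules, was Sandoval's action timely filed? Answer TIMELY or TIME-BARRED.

Taking the later of the act (May 21, 2014) and discovery (November 9, 2016), the claim accrued on November 9, 2016.
42 months from November 9, 2016 is May 9, 2020.
The period was tolled for 415 days by the written tolling agreement (August 15, 2019 to October 3, 2020), pushing the deadline to June 28, 2021.
The automatic bankruptcy stay from June 1, 2021 to August 4, 2022 tolled the period for 429 days, extending the deadline to August 31, 2022.
The other events in the timeline have no effect on the limitation period under the stated rules.
Sandoval filed on September 21, 2022, after the August 31, 2022 deadline, so the action is time-barred.

TIME-BARRED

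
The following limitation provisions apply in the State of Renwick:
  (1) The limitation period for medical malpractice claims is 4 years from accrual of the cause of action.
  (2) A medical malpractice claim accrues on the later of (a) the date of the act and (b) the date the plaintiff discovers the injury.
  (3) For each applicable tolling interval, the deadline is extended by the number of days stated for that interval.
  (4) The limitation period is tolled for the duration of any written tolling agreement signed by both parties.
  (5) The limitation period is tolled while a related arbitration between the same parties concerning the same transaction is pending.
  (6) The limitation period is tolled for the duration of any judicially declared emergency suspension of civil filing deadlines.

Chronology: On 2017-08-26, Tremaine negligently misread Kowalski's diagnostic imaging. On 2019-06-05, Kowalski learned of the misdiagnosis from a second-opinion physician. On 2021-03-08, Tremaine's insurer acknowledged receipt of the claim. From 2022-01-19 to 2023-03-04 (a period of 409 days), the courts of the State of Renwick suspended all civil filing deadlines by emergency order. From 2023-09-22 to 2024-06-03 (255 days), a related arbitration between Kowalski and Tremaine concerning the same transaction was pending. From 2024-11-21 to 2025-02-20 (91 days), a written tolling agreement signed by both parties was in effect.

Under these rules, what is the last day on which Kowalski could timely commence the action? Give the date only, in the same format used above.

Because discovery on 2019-06-05 post-dates the 2017-08-26 act, accrual under the later-of rule falls on 2019-06-05.
4 years from 2019-06-05 is 2023-06-05.
The emergency suspension of filing deadlines from 2022-01-19 to 2023-03-04 tolled the period for 409 days, extending the deadline to 2024-07-18.
Because the pending related arbitration ran from 2023-09-22 to 2024-06-03, the deadline is extended by 255 days to 2025-03-30.
The period was tolled for 91 days by the written tolling agreement (2024-11-21 to 2025-02-20), pushing the deadline to 2025-06-29.
The other events in the timeline have no effect on the limitation period under the stated rules.

2025-06-29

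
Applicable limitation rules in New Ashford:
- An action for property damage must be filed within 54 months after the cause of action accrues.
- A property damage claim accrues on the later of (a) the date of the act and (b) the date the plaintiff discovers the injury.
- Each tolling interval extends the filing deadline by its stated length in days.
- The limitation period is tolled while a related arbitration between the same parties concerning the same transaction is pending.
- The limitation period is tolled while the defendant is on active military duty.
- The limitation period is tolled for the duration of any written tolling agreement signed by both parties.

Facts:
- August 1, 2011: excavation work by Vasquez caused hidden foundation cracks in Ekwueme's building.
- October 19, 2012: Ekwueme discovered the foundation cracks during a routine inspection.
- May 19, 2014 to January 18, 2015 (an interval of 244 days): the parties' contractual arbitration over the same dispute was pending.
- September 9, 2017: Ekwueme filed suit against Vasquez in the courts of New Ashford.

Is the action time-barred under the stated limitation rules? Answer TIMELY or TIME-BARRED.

TIMELY

Taking the later of the act (August 1, 2011) and discovery (October 19, 2012), the claim accrued on October 19, 2012.
54 months from October 19, 2012 is April 19, 2017.
Because the pending related arbitration ran from May 19, 2014 to January 18, 2015, the deadline is extended by 244 days to December 19, 2017.
The September 9, 2017 filing precedes the December 19, 2017 deadline; the claim is timely.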